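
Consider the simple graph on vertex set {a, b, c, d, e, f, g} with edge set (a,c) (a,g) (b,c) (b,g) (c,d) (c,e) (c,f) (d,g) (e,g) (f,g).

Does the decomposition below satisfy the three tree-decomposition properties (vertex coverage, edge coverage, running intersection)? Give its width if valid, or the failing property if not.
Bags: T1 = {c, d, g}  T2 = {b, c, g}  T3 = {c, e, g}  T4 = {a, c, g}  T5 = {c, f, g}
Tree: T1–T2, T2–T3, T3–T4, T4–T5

Yes; width 2.

Vertex coverage: the bags together contain {a, b, c, d, e, f, g}, the full vertex set. Edge coverage: each edge of G has both endpoints in at least one bag. Running intersection: for every vertex, the bags containing it form a connected subtree. All three properties hold, so this is a valid tree decomposition of width max|bag| − 1 = 2, and hence tw(G) ≤ 2.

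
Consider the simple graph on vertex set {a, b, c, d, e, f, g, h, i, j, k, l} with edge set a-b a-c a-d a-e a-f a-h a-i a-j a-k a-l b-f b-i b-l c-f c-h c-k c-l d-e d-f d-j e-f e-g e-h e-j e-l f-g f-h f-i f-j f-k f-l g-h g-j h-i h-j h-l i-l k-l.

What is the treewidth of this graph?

A width-4 tree decomposition is:
Bags: B1 = {a, e, f, h, l}  B2 = {a, e, f, h, j}  B3 = {e, f, g, h, j}  B4 = {a, f, h, i, l}  B5 = {a, d, e, f, j}  B6 = {a, c, f, h, l}  B7 = {a, b, f, i, l}  B8 = {a, c, f, k, l}
Tree: B1–B2, B2–B3, B1–B4, B2–B5, B4–B6, B4–B7, B6–B8
Each bag holds 5 vertices, so the decomposition has width 4, which upper-bounds the treewidth. On the other hand G contains the 5-clique {e, f, g, h, j}. A clique must lie in a single bag of any decomposition, so no decomposition can have width below 4. Combining the bounds, tw(G) = 4.

4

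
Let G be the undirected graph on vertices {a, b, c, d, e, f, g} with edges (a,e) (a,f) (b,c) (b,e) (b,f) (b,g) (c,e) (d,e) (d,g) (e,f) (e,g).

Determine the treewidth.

A width-2 tree decomposition is:
Bags: B1 = {a, e, f}  B2 = {b, e, f}  B3 = {b, e, g}  B4 = {d, e, g}  B5 = {b, c, e}
Tree: B1–B2, B2–B3, B3–B4, B2–B5
Each bag holds 3 vertices, so the decomposition has width 2, which upper-bounds the treewidth. On the other hand G contains the 3-clique {d, e, g}. A clique must lie in a single bag of any decomposition, so no decomposition can have width below 2. The upper and lower bounds meet at 2, so that is the treewidth.

2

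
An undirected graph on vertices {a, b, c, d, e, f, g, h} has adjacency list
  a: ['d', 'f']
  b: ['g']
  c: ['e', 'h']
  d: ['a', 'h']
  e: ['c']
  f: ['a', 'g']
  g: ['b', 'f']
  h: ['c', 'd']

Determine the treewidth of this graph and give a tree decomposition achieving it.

Treewidth 1.
One such decomposition:
Bags: B1 = {c, e}  B2 = {c, h}  B3 = {d, h}  B4 = {a, d}  B5 = {a, f}  B6 = {f, g}  B7 = {b, g}
Tree: B1–B2, B2–B3, B3–B4, B4–B5, B5–B6, B6–B7

Each bag holds 2 vertices, so the decomposition has width 1, which upper-bounds the treewidth. G has an edge, so its treewidth is at least 1. Combining the bounds, tw(G) = 1.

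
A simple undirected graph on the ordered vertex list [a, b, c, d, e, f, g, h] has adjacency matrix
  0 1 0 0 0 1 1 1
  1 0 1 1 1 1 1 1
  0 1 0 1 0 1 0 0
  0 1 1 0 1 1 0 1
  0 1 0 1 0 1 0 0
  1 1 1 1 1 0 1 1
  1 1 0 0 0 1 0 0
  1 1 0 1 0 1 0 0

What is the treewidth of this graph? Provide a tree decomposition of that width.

Treewidth 3.
Bags: B1 = {b, d, f, h}  B2 = {b, c, d, f}  B3 = {a, b, f, h}  B4 = {a, b, f, g}  B5 = {b, d, e, f}
Tree: B1–B2, B1–B3, B3–B4, B1–B5

The largest bag has 4 vertices, giving width 3; this decomposition certifies tw(G) ≤ 3. Conversely, {b, d, e, f} is a clique of size 4, and the vertices of any clique must share a bag in every tree decomposition; so some bag has ≥ 4 vertices and tw(G) ≥ 3. Hence tw(G) = 3 exactly.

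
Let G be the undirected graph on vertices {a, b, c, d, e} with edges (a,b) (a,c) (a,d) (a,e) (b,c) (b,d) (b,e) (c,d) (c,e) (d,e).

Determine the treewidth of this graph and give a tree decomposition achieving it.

A single bag containing all 5 vertices is trivially a valid decomposition of width 4. On the other hand G contains the 5-clique {a, b, c, d, e}. A clique must lie in a single bag of any decomposition, so no decomposition can have width below 4. The upper and lower bounds meet at 4, so that is the treewidth.

Treewidth 4.
Bags: B1 = {a, b, c, d, e}
Tree: (single bag)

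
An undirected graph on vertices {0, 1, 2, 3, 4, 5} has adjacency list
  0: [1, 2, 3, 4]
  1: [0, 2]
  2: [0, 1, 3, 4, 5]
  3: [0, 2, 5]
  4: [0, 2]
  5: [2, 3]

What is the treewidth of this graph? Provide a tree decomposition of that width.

Every bag has size at most 3, so the width is 3 − 1 = 2 and tw(G) ≤ 2. On the other hand G contains the 3-clique {0, 1, 2}. A clique must lie in a single bag of any decomposition, so no decomposition can have width below 2. Hence tw(G) = 2 exactly.

Treewidth 2.
One such decomposition:
Bags: B1 = {0, 1, 2}  B2 = {0, 2, 3}  B3 = {2, 3, 5}  B4 = {0, 2, 4}
Tree: B1–B2, B2–B3, B2–B4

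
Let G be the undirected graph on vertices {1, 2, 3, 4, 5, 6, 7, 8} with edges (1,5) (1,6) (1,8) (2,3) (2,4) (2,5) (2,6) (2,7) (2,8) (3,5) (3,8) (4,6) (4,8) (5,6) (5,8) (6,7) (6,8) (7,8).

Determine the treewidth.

A width-3 tree decomposition is:
Bags: B1 = {1, 5, 6, 8}  B2 = {2, 5, 6, 8}  B3 = {2, 4, 6, 8}  B4 = {2, 6, 7, 8}  B5 = {2, 3, 5, 8}
Tree: B1–B2, B2–B3, B2–B4, B2–B5
The largest bag has 4 vertices, giving width 3; this decomposition certifies tw(G) ≤ 3. For the lower bound, the 4 vertices {1, 5, 6, 8} are pairwise adjacent, and any tree decomposition puts a clique entirely inside one bag — forcing width ≥ 3. Therefore the treewidth is 3.

3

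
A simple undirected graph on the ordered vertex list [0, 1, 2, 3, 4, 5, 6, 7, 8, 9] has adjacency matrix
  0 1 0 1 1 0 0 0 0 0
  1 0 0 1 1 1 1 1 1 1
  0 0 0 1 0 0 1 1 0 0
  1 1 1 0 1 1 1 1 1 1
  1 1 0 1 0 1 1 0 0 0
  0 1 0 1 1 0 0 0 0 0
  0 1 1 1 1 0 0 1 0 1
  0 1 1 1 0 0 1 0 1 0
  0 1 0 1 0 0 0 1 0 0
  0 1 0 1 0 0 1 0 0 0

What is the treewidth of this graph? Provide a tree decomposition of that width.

Each bag holds 4 vertices, so the decomposition has width 3, which upper-bounds the treewidth. Conversely, {1, 3, 7, 8} is a clique of size 4, and the vertices of any clique must share a bag in every tree decomposition; so some bag has ≥ 4 vertices and tw(G) ≥ 3. Combining the bounds, tw(G) = 3.

Treewidth 3.
One such decomposition:
Bags: B1 = {1, 3, 6, 7}  B2 = {1, 3, 4, 6}  B3 = {1, 3, 6, 9}  B4 = {1, 3, 7, 8}  B5 = {0, 1, 3, 4}  B6 = {2, 3, 6, 7}  B7 = {1, 3, 4, 5}
Tree: B1–B2, B2–B3, B1–B4, B2–B5, B1–B6, B2–B7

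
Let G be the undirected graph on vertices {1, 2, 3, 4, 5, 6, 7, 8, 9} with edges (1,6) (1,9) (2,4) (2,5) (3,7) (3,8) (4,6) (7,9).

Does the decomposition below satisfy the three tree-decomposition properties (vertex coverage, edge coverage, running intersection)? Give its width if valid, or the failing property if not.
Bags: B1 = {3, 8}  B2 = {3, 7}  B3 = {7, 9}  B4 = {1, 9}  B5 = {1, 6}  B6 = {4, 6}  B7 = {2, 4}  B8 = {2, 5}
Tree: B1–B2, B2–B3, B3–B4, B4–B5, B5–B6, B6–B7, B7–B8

Checking the three conditions: (i) the bags cover all of {1, 2, 3, 4, 5, 6, 7, 8, 9}; (ii) for each edge, some bag contains both endpoints; (iii) the bags containing any fixed vertex form a subtree. All hold, so the decomposition is valid with width 2 − 1 = 1.

Yes; width 1.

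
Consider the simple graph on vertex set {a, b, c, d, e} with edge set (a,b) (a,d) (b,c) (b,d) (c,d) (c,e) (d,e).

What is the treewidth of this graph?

2

A width-2 tree decomposition is:
Bags: B1 = {b, c, d}  B2 = {a, b, d}  B3 = {c, d, e}
Tree: B1–B2, B1–B3
The largest bag has 3 vertices, giving width 2; this decomposition certifies tw(G) ≤ 2. For the lower bound, the 3 vertices {c, d, e} are pairwise adjacent, and any tree decomposition puts a clique entirely inside one bag — forcing width ≥ 2. Therefore the treewidth is 2.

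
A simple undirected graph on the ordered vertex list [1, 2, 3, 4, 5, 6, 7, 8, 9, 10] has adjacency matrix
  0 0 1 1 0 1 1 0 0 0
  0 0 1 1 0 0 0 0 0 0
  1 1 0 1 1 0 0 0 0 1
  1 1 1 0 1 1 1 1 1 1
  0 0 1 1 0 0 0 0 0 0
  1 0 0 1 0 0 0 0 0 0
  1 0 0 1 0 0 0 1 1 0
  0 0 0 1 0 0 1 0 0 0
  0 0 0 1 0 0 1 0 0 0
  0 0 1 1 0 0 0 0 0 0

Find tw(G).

A width-2 tree decomposition is:
Bags: B1 = {1, 3, 4}  B2 = {1, 4, 6}  B3 = {1, 4, 7}  B4 = {3, 4, 5}  B5 = {4, 7, 9}  B6 = {3, 4, 10}  B7 = {2, 3, 4}  B8 = {4, 7, 8}
Tree: B1–B2, B2–B3, B1–B4, B3–B5, B1–B6, B6–B7, B3–B8
Each bag holds 3 vertices, so the decomposition has width 2, which upper-bounds the treewidth. For the lower bound, the 3 vertices {1, 3, 4} are pairwise adjacent, and any tree decomposition puts a clique entirely inside one bag — forcing width ≥ 2. Combining the bounds, tw(G) = 2.

2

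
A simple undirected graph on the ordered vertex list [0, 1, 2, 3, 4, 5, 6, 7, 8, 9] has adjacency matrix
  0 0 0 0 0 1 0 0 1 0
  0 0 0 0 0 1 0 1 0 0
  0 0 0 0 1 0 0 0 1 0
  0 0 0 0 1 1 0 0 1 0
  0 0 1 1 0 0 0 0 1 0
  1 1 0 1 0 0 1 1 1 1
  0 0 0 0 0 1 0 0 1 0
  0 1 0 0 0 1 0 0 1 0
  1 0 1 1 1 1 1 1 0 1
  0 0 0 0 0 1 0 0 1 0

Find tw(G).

2

A width-2 tree decomposition is:
Bags: B1 = {3, 5, 8}  B2 = {5, 7, 8}  B3 = {5, 6, 8}  B4 = {0, 5, 8}  B5 = {5, 8, 9}  B6 = {3, 4, 8}  B7 = {2, 4, 8}  B8 = {1, 5, 7}
Tree: B1–B2, B1–B3, B2–B4, B1–B5, B1–B6, B6–B7, B2–B8
Every bag has size at most 3, so the width is 3 − 1 = 2 and tw(G) ≤ 2. Conversely, {2, 4, 8} is a clique of size 3, and the vertices of any clique must share a bag in every tree decomposition; so some bag has ≥ 3 vertices and tw(G) ≥ 2. Therefore the treewidth is 2.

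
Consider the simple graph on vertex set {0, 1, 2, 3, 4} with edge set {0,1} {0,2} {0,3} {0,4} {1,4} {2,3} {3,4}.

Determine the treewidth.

2

A width-2 tree decomposition is:
Bags: B1 = {0, 3, 4}  B2 = {0, 2, 3}  B3 = {0, 1, 4}
Tree: B1–B2, B1–B3
Each bag holds 3 vertices, so the decomposition has width 2, which upper-bounds the treewidth. On the other hand G contains the 3-clique {0, 1, 4}. A clique must lie in a single bag of any decomposition, so no decomposition can have width below 2. Hence tw(G) = 2 exactly.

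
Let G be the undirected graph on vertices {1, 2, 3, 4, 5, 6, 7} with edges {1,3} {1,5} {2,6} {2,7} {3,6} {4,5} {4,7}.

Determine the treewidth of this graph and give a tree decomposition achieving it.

The largest bag has 3 vertices, giving width 2; this decomposition certifies tw(G) ≤ 2. The edges 7–2–6–3–1–5–4–7 form a cycle, so G is not a tree and its treewidth is at least 2. Combining the bounds, tw(G) = 2.

Treewidth 2.
One such decomposition:
Bags: B1 = {2, 6, 7}  B2 = {3, 6, 7}  B3 = {1, 3, 7}  B4 = {1, 5, 7}  B5 = {4, 5, 7}
Tree: B1–B2, B2–B3, B3–B4, B4–B5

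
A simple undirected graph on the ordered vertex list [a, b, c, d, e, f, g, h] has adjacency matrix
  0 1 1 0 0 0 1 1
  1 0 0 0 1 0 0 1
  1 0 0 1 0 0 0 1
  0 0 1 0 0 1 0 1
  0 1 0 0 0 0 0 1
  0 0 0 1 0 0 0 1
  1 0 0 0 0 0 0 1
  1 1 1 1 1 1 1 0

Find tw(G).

2

A width-2 tree decomposition is:
Bags: B1 = {c, d, h}  B2 = {a, c, h}  B3 = {d, f, h}  B4 = {a, g, h}  B5 = {a, b, h}  B6 = {b, e, h}
Tree: B1–B2, B1–B3, B2–B4, B2–B5, B5–B6
The largest bag has 3 vertices, giving width 2; this decomposition certifies tw(G) ≤ 2. Conversely, {c, d, h} is a clique of size 3, and the vertices of any clique must share a bag in every tree decomposition; so some bag has ≥ 3 vertices and tw(G) ≥ 2. Hence tw(G) = 2 exactly.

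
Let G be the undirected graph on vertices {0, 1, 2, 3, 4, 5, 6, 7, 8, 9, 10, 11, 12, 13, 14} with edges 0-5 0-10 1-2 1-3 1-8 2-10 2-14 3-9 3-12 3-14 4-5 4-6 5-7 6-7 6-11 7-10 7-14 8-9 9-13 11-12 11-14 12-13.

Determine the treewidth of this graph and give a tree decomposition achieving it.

Each bag holds 4 vertices, so the decomposition has width 3, which upper-bounds the treewidth. For the lower bound: the 4 vertex sets {8,9,13}, {12}, {3}, {1,2,11,14} are disjoint, each induces a connected subgraph, and every pair is joined by at least one edge of G. Contracting each set to a single vertex therefore yields K_{4} as a minor, and since treewidth is minor-monotone, tw(G) ≥ tw(K_{4}) = 3. The upper and lower bounds meet at 3, so that is the treewidth.

Treewidth 3.
One such decomposition:
Bags: B1 = {8, 9, 12, 13}  B2 = {3, 8, 9, 12}  B3 = {1, 3, 8, 12}  B4 = {1, 3, 11, 12}  B5 = {1, 3, 11, 14}  B6 = {1, 2, 11, 14}  B7 = {2, 6, 11, 14}  B8 = {2, 6, 7, 14}  B9 = {2, 6, 7, 10}  B10 = {4, 6, 7, 10}  B11 = {4, 5, 7, 10}  B12 = {0, 4, 5, 10}
Tree: B1–B2, B2–B3, B3–B4, B4–B5, B5–B6, B6–B7, B7–B8, B8–B9, B9–B10, B10–B11, B11–B12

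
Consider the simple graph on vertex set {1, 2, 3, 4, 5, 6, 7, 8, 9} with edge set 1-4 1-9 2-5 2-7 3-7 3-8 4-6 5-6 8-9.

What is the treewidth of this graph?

2

A width-2 tree decomposition is:
Bags: B1 = {3, 8, 9}  B2 = {3, 7, 9}  B3 = {2, 7, 9}  B4 = {2, 5, 9}  B5 = {5, 6, 9}  B6 = {4, 6, 9}  B7 = {1, 4, 9}
Tree: B1–B2, B2–B3, B3–B4, B4–B5, B5–B6, B6–B7
Each bag holds 3 vertices, so the decomposition has width 2, which upper-bounds the treewidth. For the lower bound, G contains the cycle 9–8–3–7–2–5–6–4–1–9, so G is not a forest; only forests have treewidth ≤ 1, hence tw(G) ≥ 2. The upper and lower bounds meet at 2, so that is the treewidth.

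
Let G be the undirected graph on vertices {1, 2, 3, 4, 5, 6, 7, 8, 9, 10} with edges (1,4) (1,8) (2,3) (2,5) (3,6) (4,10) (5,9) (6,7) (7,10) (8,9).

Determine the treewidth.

2

A width-2 tree decomposition is:
Bags: B1 = {1, 4, 8}  B2 = {4, 8, 10}  B3 = {7, 8, 10}  B4 = {6, 7, 8}  B5 = {3, 6, 8}  B6 = {2, 3, 8}  B7 = {2, 5, 8}  B8 = {5, 8, 9}
Tree: B1–B2, B2–B3, B3–B4, B4–B5, B5–B6, B6–B7, B7–B8
The largest bag has 3 vertices, giving width 2; this decomposition certifies tw(G) ≤ 2. For the lower bound, G contains the cycle 8–1–4–10–7–6–3–2–5–9–8, so G is not a forest; only forests have treewidth ≤ 1, hence tw(G) ≥ 2. Combining the bounds, tw(G) = 2.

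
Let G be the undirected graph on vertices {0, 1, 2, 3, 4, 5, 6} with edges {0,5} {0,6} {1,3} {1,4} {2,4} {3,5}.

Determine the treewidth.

1

A width-1 tree decomposition is:
Bags: B1 = {2, 4}  B2 = {1, 4}  B3 = {1, 3}  B4 = {3, 5}  B5 = {0, 5}  B6 = {0, 6}
Tree: B1–B2, B2–B3, B3–B4, B4–B5, B5–B6
The largest bag has 2 vertices, giving width 1; this decomposition certifies tw(G) ≤ 1. G has an edge, so its treewidth is at least 1. Combining the bounds, tw(G) = 1.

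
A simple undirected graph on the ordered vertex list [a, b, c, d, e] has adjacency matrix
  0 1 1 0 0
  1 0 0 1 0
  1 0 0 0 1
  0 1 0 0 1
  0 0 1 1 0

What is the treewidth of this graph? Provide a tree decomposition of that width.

Each bag holds 3 vertices, so the decomposition has width 2, which upper-bounds the treewidth. For the lower bound, G contains the cycle e–d–b–a–c–e, so G is not a forest; only forests have treewidth ≤ 1, hence tw(G) ≥ 2. Combining the bounds, tw(G) = 2.

Treewidth 2.
One such decomposition:
Bags: B1 = {b, d, e}  B2 = {a, b, e}  B3 = {a, c, e}
Tree: B1–B2, B2–B3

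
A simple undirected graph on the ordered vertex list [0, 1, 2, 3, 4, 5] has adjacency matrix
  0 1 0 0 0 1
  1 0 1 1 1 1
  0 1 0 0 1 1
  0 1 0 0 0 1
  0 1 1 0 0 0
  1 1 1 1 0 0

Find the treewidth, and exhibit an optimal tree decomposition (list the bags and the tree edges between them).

The largest bag has 3 vertices, giving width 2; this decomposition certifies tw(G) ≤ 2. Conversely, {1, 2, 4} is a clique of size 3, and the vertices of any clique must share a bag in every tree decomposition; so some bag has ≥ 3 vertices and tw(G) ≥ 2. Combining the bounds, tw(G) = 2.

Treewidth 2.
One such decomposition:
Bags: B1 = {0, 1, 5}  B2 = {1, 2, 5}  B3 = {1, 3, 5}  B4 = {1, 2, 4}
Tree: B1–B2, B1–B3, B2–B4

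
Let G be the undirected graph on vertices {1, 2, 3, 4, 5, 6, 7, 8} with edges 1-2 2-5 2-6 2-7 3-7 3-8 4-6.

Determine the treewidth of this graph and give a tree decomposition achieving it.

Treewidth 1.
Bags: B1 = {1, 2}  B2 = {2, 7}  B3 = {3, 7}  B4 = {3, 8}  B5 = {2, 5}  B6 = {2, 6}  B7 = {4, 6}
Tree: B1–B2, B2–B3, B3–B4, B2–B5, B5–B6, B6–B7

Every bag has size at most 2, so the width is 2 − 1 = 1 and tw(G) ≤ 1. G has an edge, so its treewidth is at least 1. The upper and lower bounds meet at 1, so that is the treewidth.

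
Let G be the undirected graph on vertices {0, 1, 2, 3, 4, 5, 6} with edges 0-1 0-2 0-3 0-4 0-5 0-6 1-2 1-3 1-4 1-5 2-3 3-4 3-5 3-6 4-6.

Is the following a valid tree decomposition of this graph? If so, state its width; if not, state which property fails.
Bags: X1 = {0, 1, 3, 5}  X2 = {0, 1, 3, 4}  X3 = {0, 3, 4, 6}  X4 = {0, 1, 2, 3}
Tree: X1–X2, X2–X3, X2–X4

Every vertex of G appears in some bag (union = {0, 1, 2, 3, 4, 5, 6}); every edge is covered by a bag; and for each vertex v the set of bags containing v is connected in the bag tree. The decomposition is therefore valid. The largest bag has 4 vertices, so the width is 3.

Yes; width 3.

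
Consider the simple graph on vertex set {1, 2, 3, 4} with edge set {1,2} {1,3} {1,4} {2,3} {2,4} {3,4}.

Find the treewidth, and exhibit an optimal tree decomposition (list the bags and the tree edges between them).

With just one bag of size 4, the width is 4 − 1 = 3, so tw(G) ≤ 3. On the other hand G contains the 4-clique {1, 2, 3, 4}. A clique must lie in a single bag of any decomposition, so no decomposition can have width below 3. Therefore the treewidth is 3.

Treewidth 3.
One optimal decomposition is:
Bags: B1 = {1, 2, 3, 4}
Tree: (single bag)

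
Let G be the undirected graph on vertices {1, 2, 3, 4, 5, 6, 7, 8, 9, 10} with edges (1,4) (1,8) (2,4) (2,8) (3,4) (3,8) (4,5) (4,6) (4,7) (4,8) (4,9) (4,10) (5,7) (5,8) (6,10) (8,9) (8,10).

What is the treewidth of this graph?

A width-2 tree decomposition is:
Bags: B1 = {4, 8, 9}  B2 = {3, 4, 8}  B3 = {4, 8, 10}  B4 = {2, 4, 8}  B5 = {4, 5, 8}  B6 = {4, 6, 10}  B7 = {4, 5, 7}  B8 = {1, 4, 8}
Tree: B1–B2, B2–B3, B1–B4, B4–B5, B3–B6, B5–B7, B4–B8
The largest bag has 3 vertices, giving width 2; this decomposition certifies tw(G) ≤ 2. On the other hand G contains the 3-clique {1, 4, 8}. A clique must lie in a single bag of any decomposition, so no decomposition can have width below 2. Combining the bounds, tw(G) = 2.

2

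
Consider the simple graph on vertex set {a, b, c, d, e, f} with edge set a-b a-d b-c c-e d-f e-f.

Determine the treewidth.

2

A width-2 tree decomposition is:
Bags: B1 = {b, c, e}  B2 = {a, b, e}  B3 = {a, d, e}  B4 = {d, e, f}
Tree: B1–B2, B2–B3, B3–B4
The largest bag has 3 vertices, giving width 2; this decomposition certifies tw(G) ≤ 2. The edges e–c–b–a–d–f–e form a cycle, so G is not a tree and its treewidth is at least 2. Combining the bounds, tw(G) = 2.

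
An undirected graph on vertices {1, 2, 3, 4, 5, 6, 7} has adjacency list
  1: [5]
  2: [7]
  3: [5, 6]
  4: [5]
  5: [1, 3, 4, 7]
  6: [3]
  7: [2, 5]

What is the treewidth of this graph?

1

A width-1 tree decomposition is:
Bags: B1 = {1, 5}  B2 = {5, 7}  B3 = {2, 7}  B4 = {4, 5}  B5 = {3, 5}  B6 = {3, 6}
Tree: B1–B2, B2–B3, B2–B4, B1–B5, B5–B6
Every bag has size at most 2, so the width is 2 − 1 = 1 and tw(G) ≤ 1. Any graph with an edge has treewidth ≥ 1, and G has the edge 1–5. Combining the bounds, tw(G) = 1.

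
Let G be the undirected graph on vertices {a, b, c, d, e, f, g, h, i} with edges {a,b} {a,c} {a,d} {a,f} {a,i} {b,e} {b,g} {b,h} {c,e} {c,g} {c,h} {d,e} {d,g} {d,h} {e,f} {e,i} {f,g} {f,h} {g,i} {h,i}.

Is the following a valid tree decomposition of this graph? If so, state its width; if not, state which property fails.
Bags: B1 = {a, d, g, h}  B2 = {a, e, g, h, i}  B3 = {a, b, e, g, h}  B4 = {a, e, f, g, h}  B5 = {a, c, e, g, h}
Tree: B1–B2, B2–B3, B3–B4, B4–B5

No — edge (e,d) lies in no bag.

A tree decomposition must satisfy three properties: every vertex lies in some bag; for every edge, both endpoints lie together in some bag; and for every vertex, the bags containing it form a connected subtree. Here edge (e,d) lies in no bag, so the decomposition is invalid.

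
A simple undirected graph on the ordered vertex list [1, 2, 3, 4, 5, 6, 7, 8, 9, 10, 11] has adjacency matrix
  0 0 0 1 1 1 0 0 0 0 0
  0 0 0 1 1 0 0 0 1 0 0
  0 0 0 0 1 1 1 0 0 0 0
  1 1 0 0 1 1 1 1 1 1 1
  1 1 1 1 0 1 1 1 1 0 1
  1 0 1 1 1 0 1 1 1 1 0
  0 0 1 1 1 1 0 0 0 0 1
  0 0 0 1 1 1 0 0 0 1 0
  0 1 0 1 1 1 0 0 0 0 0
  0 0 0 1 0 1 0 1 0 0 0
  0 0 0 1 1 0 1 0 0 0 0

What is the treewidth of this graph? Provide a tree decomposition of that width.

Treewidth 3.
One such decomposition:
Bags: B1 = {1, 4, 5, 6}  B2 = {4, 5, 6, 7}  B3 = {4, 5, 6, 8}  B4 = {4, 5, 6, 9}  B5 = {4, 5, 7, 11}  B6 = {2, 4, 5, 9}  B7 = {4, 6, 8, 10}  B8 = {3, 5, 6, 7}
Tree: B1–B2, B1–B3, B1–B4, B2–B5, B4–B6, B3–B7, B2–B8

Every bag has size at most 4, so the width is 4 − 1 = 3 and tw(G) ≤ 3. For the lower bound, the 4 vertices {3, 5, 6, 7} are pairwise adjacent, and any tree decomposition puts a clique entirely inside one bag — forcing width ≥ 3. Therefore the treewidth is 3.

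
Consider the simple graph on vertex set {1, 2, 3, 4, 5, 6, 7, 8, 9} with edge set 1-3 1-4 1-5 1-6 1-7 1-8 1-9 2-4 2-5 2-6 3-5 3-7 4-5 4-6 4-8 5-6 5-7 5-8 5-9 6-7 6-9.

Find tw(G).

3

A width-3 tree decomposition is:
Bags: B1 = {1, 3, 5, 7}  B2 = {1, 5, 6, 7}  B3 = {1, 4, 5, 6}  B4 = {1, 4, 5, 8}  B5 = {1, 5, 6, 9}  B6 = {2, 4, 5, 6}
Tree: B1–B2, B2–B3, B3–B4, B3–B5, B3–B6
Each bag holds 4 vertices, so the decomposition has width 3, which upper-bounds the treewidth. Conversely, {1, 4, 5, 8} is a clique of size 4, and the vertices of any clique must share a bag in every tree decomposition; so some bag has ≥ 4 vertices and tw(G) ≥ 3. Therefore the treewidth is 3.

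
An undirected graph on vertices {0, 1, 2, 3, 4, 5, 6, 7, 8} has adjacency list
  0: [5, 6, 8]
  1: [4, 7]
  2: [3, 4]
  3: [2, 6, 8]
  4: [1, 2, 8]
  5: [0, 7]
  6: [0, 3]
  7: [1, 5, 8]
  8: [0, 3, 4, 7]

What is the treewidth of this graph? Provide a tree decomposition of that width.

Every bag has size at most 4, so the width is 4 − 1 = 3 and tw(G) ≤ 3. For the lower bound: the 4 vertex sets {1,5,7}, {0}, {8}, {2,3,4,6} are disjoint, each induces a connected subgraph, and every pair is joined by at least one edge of G. Contracting each set to a single vertex therefore yields K_{4} as a minor, and since treewidth is minor-monotone, tw(G) ≥ tw(K_{4}) = 3. The upper and lower bounds meet at 3, so that is the treewidth.

Treewidth 3.
Bags: B1 = {0, 1, 5, 7}  B2 = {0, 1, 7, 8}  B3 = {0, 1, 4, 8}  B4 = {0, 4, 6, 8}  B5 = {3, 4, 6, 8}  B6 = {2, 3, 4, 6}
Tree: B1–B2, B2–B3, B3–B4, B4–B5, B5–B6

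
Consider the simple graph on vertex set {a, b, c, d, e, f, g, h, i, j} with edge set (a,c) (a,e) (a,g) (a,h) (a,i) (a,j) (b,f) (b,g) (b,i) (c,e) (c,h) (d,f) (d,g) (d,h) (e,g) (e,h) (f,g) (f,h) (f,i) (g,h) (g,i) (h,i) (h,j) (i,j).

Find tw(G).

3

A width-3 tree decomposition is:
Bags: B1 = {f, g, h, i}  B2 = {a, g, h, i}  B3 = {a, e, g, h}  B4 = {a, c, e, h}  B5 = {b, f, g, i}  B6 = {a, h, i, j}  B7 = {d, f, g, h}
Tree: B1–B2, B2–B3, B3–B4, B1–B5, B2–B6, B1–B7
The largest bag has 4 vertices, giving width 3; this decomposition certifies tw(G) ≤ 3. Conversely, {a, e, g, h} is a clique of size 4, and the vertices of any clique must share a bag in every tree decomposition; so some bag has ≥ 4 vertices and tw(G) ≥ 3. Hence tw(G) = 3 exactly.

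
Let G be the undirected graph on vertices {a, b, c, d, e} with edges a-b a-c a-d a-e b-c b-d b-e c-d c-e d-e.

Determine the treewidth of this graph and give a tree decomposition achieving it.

Treewidth 4.
One optimal decomposition is:
Bags: B1 = {a, b, c, d, e}
Tree: (single bag)

With just one bag of size 5, the width is 5 − 1 = 4, so tw(G) ≤ 4. Conversely, {a, b, c, d, e} is a clique of size 5, and the vertices of any clique must share a bag in every tree decomposition; so some bag has ≥ 5 vertices and tw(G) ≥ 4. Combining the bounds, tw(G) = 4.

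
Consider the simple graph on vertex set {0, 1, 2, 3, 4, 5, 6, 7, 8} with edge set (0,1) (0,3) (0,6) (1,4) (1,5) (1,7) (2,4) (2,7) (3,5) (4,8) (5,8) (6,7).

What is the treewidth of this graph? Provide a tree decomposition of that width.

Every bag has size at most 4, so the width is 4 − 1 = 3 and tw(G) ≤ 3. For the lower bound: the 4 vertex sets {2,4,8}, {7}, {1}, {0,3,5,6} are disjoint, each induces a connected subgraph, and every pair is joined by at least one edge of G. Contracting each set to a single vertex therefore yields K_{4} as a minor, and since treewidth is minor-monotone, tw(G) ≥ tw(K_{4}) = 3. The upper and lower bounds meet at 3, so that is the treewidth.

Treewidth 3.
One optimal decomposition is:
Bags: B1 = {2, 4, 7, 8}  B2 = {1, 4, 7, 8}  B3 = {1, 5, 7, 8}  B4 = {1, 5, 6, 7}  B5 = {0, 1, 5, 6}  B6 = {0, 3, 5, 6}
Tree: B1–B2, B2–B3, B3–B4, B4–B5, B5–B6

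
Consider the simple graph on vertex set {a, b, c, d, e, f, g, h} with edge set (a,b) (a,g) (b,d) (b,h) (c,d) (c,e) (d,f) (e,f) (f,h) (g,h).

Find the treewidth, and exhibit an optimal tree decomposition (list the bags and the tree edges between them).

The largest bag has 3 vertices, giving width 2; this decomposition certifies tw(G) ≤ 2. For the lower bound, G contains the cycle a–g–h–b–a, so G is not a forest; only forests have treewidth ≤ 1, hence tw(G) ≥ 2. Combining the bounds, tw(G) = 2.

Treewidth 2.
One such decomposition:
Bags: B1 = {a, b, g}  B2 = {b, g, h}  B3 = {b, d, h}  B4 = {d, f, h}  B5 = {c, d, f}  B6 = {c, e, f}
Tree: B1–B2, B2–B3, B3–B4, B4–B5, B5–B6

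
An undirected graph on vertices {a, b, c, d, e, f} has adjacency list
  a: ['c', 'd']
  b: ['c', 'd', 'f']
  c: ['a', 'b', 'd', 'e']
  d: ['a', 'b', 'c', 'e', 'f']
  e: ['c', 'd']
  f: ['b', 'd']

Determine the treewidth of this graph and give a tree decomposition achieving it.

Treewidth 2.
Bags: B1 = {a, c, d}  B2 = {c, d, e}  B3 = {b, c, d}  B4 = {b, d, f}
Tree: B1–B2, B1–B3, B3–B4

The largest bag has 3 vertices, giving width 2; this decomposition certifies tw(G) ≤ 2. For the lower bound, the 3 vertices {c, d, e} are pairwise adjacent, and any tree decomposition puts a clique entirely inside one bag — forcing width ≥ 2. The upper and lower bounds meet at 2, so that is the treewidth.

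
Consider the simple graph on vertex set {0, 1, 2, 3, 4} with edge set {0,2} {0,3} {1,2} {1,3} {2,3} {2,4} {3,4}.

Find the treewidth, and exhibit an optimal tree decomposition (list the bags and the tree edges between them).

Treewidth 2.
One optimal decomposition is:
Bags: B1 = {0, 2, 3}  B2 = {1, 2, 3}  B3 = {2, 3, 4}
Tree: B1–B2, B2–B3

The largest bag has 3 vertices, giving width 2; this decomposition certifies tw(G) ≤ 2. On the other hand G contains the 3-clique {0, 2, 3}. A clique must lie in a single bag of any decomposition, so no decomposition can have width below 2. Therefore the treewidth is 2.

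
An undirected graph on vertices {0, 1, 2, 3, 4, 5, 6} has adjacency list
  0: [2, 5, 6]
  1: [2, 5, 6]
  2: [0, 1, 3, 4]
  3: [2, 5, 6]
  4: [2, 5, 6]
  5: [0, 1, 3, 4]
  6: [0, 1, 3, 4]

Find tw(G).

3

A width-3 tree decomposition is:
Bags: B1 = {2, 3, 5, 6}  B2 = {0, 2, 5, 6}  B3 = {1, 2, 5, 6}  B4 = {2, 4, 5, 6}
Tree: B1–B2, B2–B3, B3–B4
Every bag has size at most 4, so the width is 4 − 1 = 3 and tw(G) ≤ 3. For the lower bound: the 4 vertex sets {2,3}, {0,6}, {5}, {1} are disjoint, each induces a connected subgraph, and every pair is joined by at least one edge of G. Contracting each set to a single vertex therefore yields K_{4} as a minor, and since treewidth is minor-monotone, tw(G) ≥ tw(K_{4}) = 3. Hence tw(G) = 3 exactly.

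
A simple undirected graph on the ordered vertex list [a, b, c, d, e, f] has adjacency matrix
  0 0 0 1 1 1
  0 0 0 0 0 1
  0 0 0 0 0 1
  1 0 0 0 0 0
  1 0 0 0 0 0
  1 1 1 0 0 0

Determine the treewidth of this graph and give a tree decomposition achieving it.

Each bag holds 2 vertices, so the decomposition has width 1, which upper-bounds the treewidth. G has an edge, so its treewidth is at least 1. Combining the bounds, tw(G) = 1.

Treewidth 1.
One such decomposition:
Bags: B1 = {a, e}  B2 = {a, f}  B3 = {b, f}  B4 = {a, d}  B5 = {c, f}
Tree: B1–B2, B2–B3, B1–B4, B3–B5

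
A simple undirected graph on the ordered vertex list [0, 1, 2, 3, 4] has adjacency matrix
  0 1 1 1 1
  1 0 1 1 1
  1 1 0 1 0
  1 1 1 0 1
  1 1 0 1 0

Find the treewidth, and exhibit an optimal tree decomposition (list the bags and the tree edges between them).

The largest bag has 4 vertices, giving width 3; this decomposition certifies tw(G) ≤ 3. For the lower bound, the 4 vertices {0, 1, 2, 3} are pairwise adjacent, and any tree decomposition puts a clique entirely inside one bag — forcing width ≥ 3. Hence tw(G) = 3 exactly.

Treewidth 3.
Bags: B1 = {0, 1, 3, 4}  B2 = {0, 1, 2, 3}
Tree: B1–B2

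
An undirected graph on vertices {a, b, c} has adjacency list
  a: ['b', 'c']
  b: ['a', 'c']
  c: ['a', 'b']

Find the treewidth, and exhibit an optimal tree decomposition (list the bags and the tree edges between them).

Treewidth 2.
One optimal decomposition is:
Bags: B1 = {a, b, c}
Tree: (single bag)

A single bag containing all 3 vertices is trivially a valid decomposition of width 2. On the other hand G contains the 3-clique {a, b, c}. A clique must lie in a single bag of any decomposition, so no decomposition can have width below 2. Combining the bounds, tw(G) = 2.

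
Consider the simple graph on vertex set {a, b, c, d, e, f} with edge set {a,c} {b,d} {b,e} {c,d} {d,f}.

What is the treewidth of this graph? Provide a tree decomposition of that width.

Treewidth 1.
One optimal decomposition is:
Bags: B1 = {b, e}  B2 = {b, d}  B3 = {c, d}  B4 = {a, c}  B5 = {d, f}
Tree: B1–B2, B2–B3, B3–B4, B3–B5

The largest bag has 2 vertices, giving width 1; this decomposition certifies tw(G) ≤ 1. Any graph with an edge has treewidth ≥ 1, and G has the edge b–e. The upper and lower bounds meet at 1, so that is the treewidth.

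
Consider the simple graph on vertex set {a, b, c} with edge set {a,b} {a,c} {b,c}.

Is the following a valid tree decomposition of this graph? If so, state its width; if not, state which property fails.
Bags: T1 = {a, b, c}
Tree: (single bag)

Vertex coverage: the bags together contain {a, b, c}, the full vertex set. Edge coverage: each edge of G has both endpoints in at least one bag. Running intersection: for every vertex, the bags containing it form a connected subtree. All three properties hold, so this is a valid tree decomposition of width max|bag| − 1 = 2, and hence tw(G) ≤ 2.

Yes; width 2.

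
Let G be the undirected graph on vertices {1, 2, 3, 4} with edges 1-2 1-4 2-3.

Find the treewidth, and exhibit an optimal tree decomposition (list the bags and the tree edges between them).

Each bag holds 2 vertices, so the decomposition has width 1, which upper-bounds the treewidth. Any graph with an edge has treewidth ≥ 1, and G has the edge 2–1. Hence tw(G) = 1 exactly.

Treewidth 1.
One such decomposition:
Bags: B1 = {1, 2}  B2 = {2, 3}  B3 = {1, 4}
Tree: B1–B2, B1–B3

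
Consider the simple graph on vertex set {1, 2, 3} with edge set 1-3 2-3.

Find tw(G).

A width-1 tree decomposition is:
Bags: B1 = {1, 3}  B2 = {2, 3}
Tree: B1–B2
The largest bag has 2 vertices, giving width 1; this decomposition certifies tw(G) ≤ 1. G has an edge, so its treewidth is at least 1. Therefore the treewidth is 1.

1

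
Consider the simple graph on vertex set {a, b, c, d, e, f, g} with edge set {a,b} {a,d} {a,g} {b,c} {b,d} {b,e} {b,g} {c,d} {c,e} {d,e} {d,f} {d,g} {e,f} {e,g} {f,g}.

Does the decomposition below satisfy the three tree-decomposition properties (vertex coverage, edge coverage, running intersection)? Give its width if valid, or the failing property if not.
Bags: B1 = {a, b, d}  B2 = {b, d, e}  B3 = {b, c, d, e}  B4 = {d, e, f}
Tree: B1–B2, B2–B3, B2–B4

A tree decomposition must satisfy three properties: every vertex lies in some bag; for every edge, both endpoints lie together in some bag; and for every vertex, the bags containing it form a connected subtree. Here vertex g appears in no bag, so the decomposition is invalid.

No — vertex g appears in no bag.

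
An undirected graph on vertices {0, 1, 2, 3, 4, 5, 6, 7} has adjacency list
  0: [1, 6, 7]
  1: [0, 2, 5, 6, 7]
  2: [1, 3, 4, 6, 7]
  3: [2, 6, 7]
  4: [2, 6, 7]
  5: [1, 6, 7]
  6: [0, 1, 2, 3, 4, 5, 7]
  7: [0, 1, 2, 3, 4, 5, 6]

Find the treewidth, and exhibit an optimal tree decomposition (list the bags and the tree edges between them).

Treewidth 3.
Bags: B1 = {2, 4, 6, 7}  B2 = {2, 3, 6, 7}  B3 = {1, 2, 6, 7}  B4 = {1, 5, 6, 7}  B5 = {0, 1, 6, 7}
Tree: B1–B2, B1–B3, B3–B4, B4–B5

Every bag has size at most 4, so the width is 4 − 1 = 3 and tw(G) ≤ 3. Conversely, {0, 1, 6, 7} is a clique of size 4, and the vertices of any clique must share a bag in every tree decomposition; so some bag has ≥ 4 vertices and tw(G) ≥ 3. The upper and lower bounds meet at 3, so that is the treewidth.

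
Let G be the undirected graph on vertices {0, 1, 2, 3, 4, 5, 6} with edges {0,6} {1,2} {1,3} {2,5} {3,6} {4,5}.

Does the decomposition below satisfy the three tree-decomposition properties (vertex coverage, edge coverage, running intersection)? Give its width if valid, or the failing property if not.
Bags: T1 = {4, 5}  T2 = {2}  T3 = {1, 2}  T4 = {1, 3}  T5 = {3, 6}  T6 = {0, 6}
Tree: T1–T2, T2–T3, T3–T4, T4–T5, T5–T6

A tree decomposition must satisfy three properties: every vertex lies in some bag; for every edge, both endpoints lie together in some bag; and for every vertex, the bags containing it form a connected subtree. Here edge (5,2) lies in no bag, so the decomposition is invalid.

No — edge (5,2) lies in no bag.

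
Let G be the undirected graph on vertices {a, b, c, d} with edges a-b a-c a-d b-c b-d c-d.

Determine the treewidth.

3

A width-3 tree decomposition is:
Bags: B1 = {a, b, c, d}
Tree: (single bag)
With just one bag of size 4, the width is 4 − 1 = 3, so tw(G) ≤ 3. Conversely, {a, b, c, d} is a clique of size 4, and the vertices of any clique must share a bag in every tree decomposition; so some bag has ≥ 4 vertices and tw(G) ≥ 3. Hence tw(G) = 3 exactly.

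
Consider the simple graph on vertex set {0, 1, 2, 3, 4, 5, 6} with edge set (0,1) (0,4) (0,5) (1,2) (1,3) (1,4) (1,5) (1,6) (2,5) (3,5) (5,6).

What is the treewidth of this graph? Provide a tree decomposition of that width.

Treewidth 2.
One such decomposition:
Bags: B1 = {1, 5, 6}  B2 = {0, 1, 5}  B3 = {0, 1, 4}  B4 = {1, 2, 5}  B5 = {1, 3, 5}
Tree: B1–B2, B2–B3, B2–B4, B1–B5

Each bag holds 3 vertices, so the decomposition has width 2, which upper-bounds the treewidth. Conversely, {0, 1, 4} is a clique of size 3, and the vertices of any clique must share a bag in every tree decomposition; so some bag has ≥ 3 vertices and tw(G) ≥ 2. Hence tw(G) = 2 exactly.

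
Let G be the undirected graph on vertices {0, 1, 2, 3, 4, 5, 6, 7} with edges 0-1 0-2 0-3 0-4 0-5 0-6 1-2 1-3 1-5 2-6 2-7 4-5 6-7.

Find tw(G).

A width-2 tree decomposition is:
Bags: B1 = {0, 1, 3}  B2 = {0, 1, 2}  B3 = {0, 1, 5}  B4 = {0, 2, 6}  B5 = {0, 4, 5}  B6 = {2, 6, 7}
Tree: B1–B2, B2–B3, B2–B4, B3–B5, B4–B6
Every bag has size at most 3, so the width is 3 − 1 = 2 and tw(G) ≤ 2. Conversely, {0, 1, 2} is a clique of size 3, and the vertices of any clique must share a bag in every tree decomposition; so some bag has ≥ 3 vertices and tw(G) ≥ 2. Therefore the treewidth is 2.

2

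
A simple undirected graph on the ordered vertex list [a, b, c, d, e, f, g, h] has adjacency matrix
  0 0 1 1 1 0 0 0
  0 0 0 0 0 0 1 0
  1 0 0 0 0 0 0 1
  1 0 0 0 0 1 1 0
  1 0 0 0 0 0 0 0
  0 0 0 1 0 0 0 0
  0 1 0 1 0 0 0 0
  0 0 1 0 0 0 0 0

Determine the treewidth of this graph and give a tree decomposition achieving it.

Each bag holds 2 vertices, so the decomposition has width 1, which upper-bounds the treewidth. G has an edge, so its treewidth is at least 1. Therefore the treewidth is 1.

Treewidth 1.
One such decomposition:
Bags: B1 = {a, d}  B2 = {a, e}  B3 = {d, f}  B4 = {d, g}  B5 = {a, c}  B6 = {c, h}  B7 = {b, g}
Tree: B1–B2, B1–B3, B1–B4, B2–B5, B5–B6, B4–B7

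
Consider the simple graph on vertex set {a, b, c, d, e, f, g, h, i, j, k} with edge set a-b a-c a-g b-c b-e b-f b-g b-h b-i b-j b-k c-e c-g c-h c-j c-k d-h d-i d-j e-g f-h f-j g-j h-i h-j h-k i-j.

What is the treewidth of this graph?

A width-3 tree decomposition is:
Bags: B1 = {b, c, g, j}  B2 = {b, c, h, j}  B3 = {b, h, i, j}  B4 = {b, c, e, g}  B5 = {b, c, h, k}  B6 = {a, b, c, g}  B7 = {b, f, h, j}  B8 = {d, h, i, j}
Tree: B1–B2, B2–B3, B1–B4, B2–B5, B4–B6, B3–B7, B3–B8
Every bag has size at most 4, so the width is 4 − 1 = 3 and tw(G) ≤ 3. On the other hand G contains the 4-clique {d, h, i, j}. A clique must lie in a single bag of any decomposition, so no decomposition can have width below 3. Therefore the treewidth is 3.

3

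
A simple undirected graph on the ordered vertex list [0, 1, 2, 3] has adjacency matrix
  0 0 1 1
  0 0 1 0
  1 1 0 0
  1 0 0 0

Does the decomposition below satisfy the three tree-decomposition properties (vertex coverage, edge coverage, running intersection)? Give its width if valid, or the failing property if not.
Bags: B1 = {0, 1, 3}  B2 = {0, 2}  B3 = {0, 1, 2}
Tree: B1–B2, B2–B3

No — bags containing vertex 1 are not connected in the tree.

A tree decomposition must satisfy three properties: every vertex lies in some bag; for every edge, both endpoints lie together in some bag; and for every vertex, the bags containing it form a connected subtree. Here bags containing vertex 1 are not connected in the tree, so the decomposition is invalid.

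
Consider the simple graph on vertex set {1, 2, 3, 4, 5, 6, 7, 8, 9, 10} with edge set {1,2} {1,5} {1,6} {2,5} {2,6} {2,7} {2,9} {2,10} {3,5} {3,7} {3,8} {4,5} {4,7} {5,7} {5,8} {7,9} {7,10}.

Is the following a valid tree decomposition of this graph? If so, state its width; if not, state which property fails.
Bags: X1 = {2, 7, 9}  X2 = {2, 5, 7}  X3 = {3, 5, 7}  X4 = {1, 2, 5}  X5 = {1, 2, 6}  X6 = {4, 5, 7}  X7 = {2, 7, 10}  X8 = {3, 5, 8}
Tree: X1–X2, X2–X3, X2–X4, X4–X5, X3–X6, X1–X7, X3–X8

Yes; width 2.

Vertex coverage: the bags together contain {1, 2, 3, 4, 5, 6, 7, 8, 9, 10}, the full vertex set. Edge coverage: each edge of G has both endpoints in at least one bag. Running intersection: for every vertex, the bags containing it form a connected subtree. All three properties hold, so this is a valid tree decomposition of width max|bag| − 1 = 2, and hence tw(G) ≤ 2.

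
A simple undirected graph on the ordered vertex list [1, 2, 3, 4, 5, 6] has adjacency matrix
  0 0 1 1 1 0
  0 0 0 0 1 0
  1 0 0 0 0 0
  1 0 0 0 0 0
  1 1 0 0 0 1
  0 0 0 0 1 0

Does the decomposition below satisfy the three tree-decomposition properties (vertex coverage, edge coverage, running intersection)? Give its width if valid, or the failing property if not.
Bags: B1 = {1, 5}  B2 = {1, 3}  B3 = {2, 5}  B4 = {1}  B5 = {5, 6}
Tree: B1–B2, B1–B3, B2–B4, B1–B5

A tree decomposition must satisfy three properties: every vertex lies in some bag; for every edge, both endpoints lie together in some bag; and for every vertex, the bags containing it form a connected subtree. Here vertex 4 appears in no bag, so the decomposition is invalid.

No — vertex 4 appears in no bag.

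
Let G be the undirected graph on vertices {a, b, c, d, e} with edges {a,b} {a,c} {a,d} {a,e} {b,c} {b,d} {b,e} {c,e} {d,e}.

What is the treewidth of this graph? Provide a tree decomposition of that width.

Treewidth 3.
One such decomposition:
Bags: B1 = {a, b, d, e}  B2 = {a, b, c, e}
Tree: B1–B2

Every bag has size at most 4, so the width is 4 − 1 = 3 and tw(G) ≤ 3. On the other hand G contains the 4-clique {a, b, d, e}. A clique must lie in a single bag of any decomposition, so no decomposition can have width below 3. Therefore the treewidth is 3.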